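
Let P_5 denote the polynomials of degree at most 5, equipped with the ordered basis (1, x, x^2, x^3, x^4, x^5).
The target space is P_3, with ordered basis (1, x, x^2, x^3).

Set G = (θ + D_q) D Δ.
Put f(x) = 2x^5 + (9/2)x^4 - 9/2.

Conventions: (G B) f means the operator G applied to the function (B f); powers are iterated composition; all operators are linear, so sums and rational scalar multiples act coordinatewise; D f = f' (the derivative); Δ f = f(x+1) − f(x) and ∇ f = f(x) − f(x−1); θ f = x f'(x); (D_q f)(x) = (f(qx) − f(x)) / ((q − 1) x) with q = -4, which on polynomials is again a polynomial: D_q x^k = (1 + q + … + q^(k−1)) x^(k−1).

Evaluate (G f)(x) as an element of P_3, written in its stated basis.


Δ f = 10x^4 + 38x^3 + 47x^2 + 28x + 13/2
D Δ f = 40x^3 + 114x^2 + 94x + 28
θ (D Δ) f = 120x^3 + 228x^2 + 94x
D_q (D Δ) f = 520x^2 - 342x + 94
(θ + D_q) (D Δ) f = 120x^3 + 748x^2 - 248x + 94

the image equals g(x) = 120x^3 + 748x^2 - 248x + 94


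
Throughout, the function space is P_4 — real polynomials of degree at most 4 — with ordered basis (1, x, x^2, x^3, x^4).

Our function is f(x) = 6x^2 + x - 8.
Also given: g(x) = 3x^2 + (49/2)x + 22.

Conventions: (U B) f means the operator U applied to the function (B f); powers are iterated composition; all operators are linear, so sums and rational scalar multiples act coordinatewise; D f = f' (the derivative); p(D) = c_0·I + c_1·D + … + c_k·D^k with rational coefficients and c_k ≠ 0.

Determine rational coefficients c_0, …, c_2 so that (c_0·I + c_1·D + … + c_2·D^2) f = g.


c_0 = 1/2, c_1 = 2, c_2 = 2

D^0 f = 6x^2 + x - 8
D^1 f = 12x + 1
D^2 f = 12
matching coefficients of g against c_0 f + c_1 Df + … from the top degree down determines the c_i
solution: c_0 = 1/2, c_1 = 2, c_2 = 2


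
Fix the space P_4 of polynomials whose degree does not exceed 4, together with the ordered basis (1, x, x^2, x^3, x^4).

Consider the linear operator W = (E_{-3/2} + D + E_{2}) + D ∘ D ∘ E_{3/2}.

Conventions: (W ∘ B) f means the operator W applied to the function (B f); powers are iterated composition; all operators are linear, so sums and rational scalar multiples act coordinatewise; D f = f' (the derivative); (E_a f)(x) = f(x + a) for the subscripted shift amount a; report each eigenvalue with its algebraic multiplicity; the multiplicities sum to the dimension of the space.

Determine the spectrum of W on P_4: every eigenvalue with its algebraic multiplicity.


image of 1: 2
image of x: 2x + 3/2
image of x^2: 2x^2 + 3x + 33/4
image of x^3: 2x^3 + (9/2)x^2 + (99/4)x + 109/8
image of x^4: 2x^4 + 6x^3 + (99/2)x^2 + (109/2)x + 769/16
the matrix is upper triangular; its diagonal is (2, 2, 2, 2, 2)
for a triangular matrix the eigenvalues are the diagonal entries, with algebraic multiplicity their repetition count

λ = 2 (multiplicity 5)


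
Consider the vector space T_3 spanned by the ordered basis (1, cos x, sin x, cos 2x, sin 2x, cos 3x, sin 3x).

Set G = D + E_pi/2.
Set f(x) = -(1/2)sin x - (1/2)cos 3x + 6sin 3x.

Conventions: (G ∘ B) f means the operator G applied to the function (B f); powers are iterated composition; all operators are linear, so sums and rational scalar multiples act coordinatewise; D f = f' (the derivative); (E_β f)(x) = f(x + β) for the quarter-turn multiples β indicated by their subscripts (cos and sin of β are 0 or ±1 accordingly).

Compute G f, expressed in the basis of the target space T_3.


D f = -(1/2)cos x + 18cos 3x + (3/2)sin 3x
E_pi/2 f = -(1/2)cos x - 6cos 3x - (1/2)sin 3x
(D + E_pi/2) f = -cos x + 12cos 3x + sin 3x

the image equals g(x) = -cos x + 12cos 3x + sin 3x


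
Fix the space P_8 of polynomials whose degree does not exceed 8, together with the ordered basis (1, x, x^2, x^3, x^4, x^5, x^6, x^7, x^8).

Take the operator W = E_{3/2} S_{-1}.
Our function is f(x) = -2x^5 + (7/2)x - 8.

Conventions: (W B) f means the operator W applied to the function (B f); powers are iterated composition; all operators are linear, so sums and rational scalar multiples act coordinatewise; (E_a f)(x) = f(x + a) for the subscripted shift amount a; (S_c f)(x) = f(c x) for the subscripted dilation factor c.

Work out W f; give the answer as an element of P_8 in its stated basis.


S_{-1} f = 2x^5 - (7/2)x - 8
E_{3/2} S_{-1} f = 2x^5 + 15x^4 + 45x^3 + (135/2)x^2 + (377/8)x + 31/16

g(x) = 2x^5 + 15x^4 + 45x^3 + (135/2)x^2 + (377/8)x + 31/16


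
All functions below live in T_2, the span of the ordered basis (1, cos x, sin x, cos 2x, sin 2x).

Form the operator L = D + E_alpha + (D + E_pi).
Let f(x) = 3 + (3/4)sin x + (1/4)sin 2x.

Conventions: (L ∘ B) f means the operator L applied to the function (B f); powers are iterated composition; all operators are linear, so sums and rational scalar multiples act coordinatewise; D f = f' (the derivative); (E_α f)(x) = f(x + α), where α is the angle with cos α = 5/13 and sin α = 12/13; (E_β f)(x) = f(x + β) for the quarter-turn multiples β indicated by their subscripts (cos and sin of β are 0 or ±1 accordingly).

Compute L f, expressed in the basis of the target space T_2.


the image equals g(x) = 6 + (57/26)cos x - (6/13)sin x + (199/169)cos 2x + (25/338)sin 2x

D f = (3/4)cos x + (1/2)cos 2x
E_alpha f = 3 + (9/13)cos x + (15/52)sin x + (30/169)cos 2x - (119/676)sin 2x
D f = (3/4)cos x + (1/2)cos 2x
E_pi f = 3 - (3/4)sin x + (1/4)sin 2x
(D + E_pi) f = 3 + (3/4)cos x - (3/4)sin x + (1/2)cos 2x + (1/4)sin 2x
(D + E_alpha + (D + E_pi)) f = 6 + (57/26)cos x - (6/13)sin x + (199/169)cos 2x + (25/338)sin 2x


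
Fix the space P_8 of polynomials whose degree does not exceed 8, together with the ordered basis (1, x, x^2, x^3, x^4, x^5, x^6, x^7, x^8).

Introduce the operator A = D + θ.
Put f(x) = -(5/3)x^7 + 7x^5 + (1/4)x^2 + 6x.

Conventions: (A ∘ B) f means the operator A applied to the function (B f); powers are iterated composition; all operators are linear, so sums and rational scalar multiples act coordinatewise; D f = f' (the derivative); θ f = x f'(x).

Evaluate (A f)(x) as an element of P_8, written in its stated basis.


g(x) = -(35/3)x^7 - (35/3)x^6 + 35x^5 + 35x^4 + (1/2)x^2 + (13/2)x + 6

D f = -(35/3)x^6 + 35x^4 + (1/2)x + 6
θ f = -(35/3)x^7 + 35x^5 + (1/2)x^2 + 6x
(D + θ) f = -(35/3)x^7 - (35/3)x^6 + 35x^5 + 35x^4 + (1/2)x^2 + (13/2)x + 6


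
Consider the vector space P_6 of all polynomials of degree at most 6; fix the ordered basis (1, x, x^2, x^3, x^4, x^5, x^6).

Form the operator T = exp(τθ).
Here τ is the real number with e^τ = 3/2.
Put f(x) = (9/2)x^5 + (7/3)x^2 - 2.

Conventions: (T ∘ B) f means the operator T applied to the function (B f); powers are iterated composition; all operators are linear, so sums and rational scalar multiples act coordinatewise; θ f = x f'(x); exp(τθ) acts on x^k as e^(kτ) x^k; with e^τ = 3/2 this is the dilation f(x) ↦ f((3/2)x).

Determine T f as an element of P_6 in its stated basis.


the result is g(x) = (2187/64)x^5 + (21/4)x^2 - 2

exp(τθ) x^k = e^(kτ) x^k; with e^τ = 3/2 this sends x^k to (3/2)^k x^k
x^2 ↦ 9/4 x^2
x^5 ↦ 243/32 x^5
applying this coordinatewise to f: exp(τθ) f = (2187/64)x^5 + (21/4)x^2 - 2


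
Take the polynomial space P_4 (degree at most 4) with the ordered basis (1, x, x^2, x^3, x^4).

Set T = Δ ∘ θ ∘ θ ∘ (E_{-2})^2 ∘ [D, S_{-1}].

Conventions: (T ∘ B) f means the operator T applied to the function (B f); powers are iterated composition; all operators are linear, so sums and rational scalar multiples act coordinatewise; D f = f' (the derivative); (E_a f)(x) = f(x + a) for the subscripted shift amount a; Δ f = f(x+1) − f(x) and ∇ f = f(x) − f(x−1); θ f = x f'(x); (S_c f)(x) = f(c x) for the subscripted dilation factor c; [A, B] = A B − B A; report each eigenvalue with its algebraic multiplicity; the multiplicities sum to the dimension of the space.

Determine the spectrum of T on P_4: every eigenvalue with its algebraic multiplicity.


image of 1: 0
image of x: 0
image of x^2: 4
image of x^3: -48x + 24
image of x^4: 216x^2 - 552x + 72
the matrix is upper triangular; its diagonal is (0, 0, 0, 0, 0)
for a triangular matrix the eigenvalues are the diagonal entries, with algebraic multiplicity their repetition count

λ = 0 (multiplicity 5)


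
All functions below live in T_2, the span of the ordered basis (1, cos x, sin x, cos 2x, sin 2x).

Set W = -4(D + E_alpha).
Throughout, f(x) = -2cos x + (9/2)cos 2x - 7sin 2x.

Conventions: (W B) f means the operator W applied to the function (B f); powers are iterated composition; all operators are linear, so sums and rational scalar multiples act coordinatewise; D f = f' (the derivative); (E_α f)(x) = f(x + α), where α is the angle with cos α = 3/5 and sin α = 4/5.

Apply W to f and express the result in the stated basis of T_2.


D f = 2sin x - 14cos 2x - 9sin 2x
E_alpha f = -(6/5)cos x + (8/5)sin x - (399/50)cos 2x - (59/25)sin 2x
(D + E_alpha) f = -(6/5)cos x + (18/5)sin x - (1099/50)cos 2x - (284/25)sin 2x
(-4(D + E_alpha)) f = (24/5)cos x - (72/5)sin x + (2198/25)cos 2x + (1136/25)sin 2x

the image equals g(x) = (24/5)cos x - (72/5)sin x + (2198/25)cos 2x + (1136/25)sin 2x


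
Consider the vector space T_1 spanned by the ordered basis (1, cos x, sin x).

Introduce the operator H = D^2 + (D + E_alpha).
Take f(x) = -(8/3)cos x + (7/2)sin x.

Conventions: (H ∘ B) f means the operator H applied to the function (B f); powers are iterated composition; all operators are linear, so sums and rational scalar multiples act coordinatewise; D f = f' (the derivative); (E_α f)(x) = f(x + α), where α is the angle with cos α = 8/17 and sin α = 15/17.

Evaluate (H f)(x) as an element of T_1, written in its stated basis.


the image equals g(x) = 8cos x + (19/6)sin x

D f = (7/2)cos x + (8/3)sin x
D D f = (8/3)cos x - (7/2)sin x
D f = (7/2)cos x + (8/3)sin x
E_alpha f = (11/6)cos x + 4sin x
(D + E_alpha) f = (16/3)cos x + (20/3)sin x
(D^2 + (D + E_alpha)) f = 8cos x + (19/6)sin x


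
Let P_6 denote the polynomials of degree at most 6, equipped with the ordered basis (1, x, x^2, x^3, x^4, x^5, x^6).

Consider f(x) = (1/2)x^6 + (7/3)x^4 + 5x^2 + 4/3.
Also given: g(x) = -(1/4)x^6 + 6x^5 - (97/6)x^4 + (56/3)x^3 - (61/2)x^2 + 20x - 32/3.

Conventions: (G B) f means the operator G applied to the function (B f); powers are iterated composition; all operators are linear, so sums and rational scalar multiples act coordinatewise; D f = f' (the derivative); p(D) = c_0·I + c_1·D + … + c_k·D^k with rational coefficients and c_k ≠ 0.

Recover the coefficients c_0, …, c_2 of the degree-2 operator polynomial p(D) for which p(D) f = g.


D^0 f = (1/2)x^6 + (7/3)x^4 + 5x^2 + 4/3
D^1 f = 3x^5 + (28/3)x^3 + 10x
D^2 f = 15x^4 + 28x^2 + 10
matching coefficients of g against c_0 f + c_1 Df + … from the top degree down determines the c_i
solution: c_0 = -1/2, c_1 = 2, c_2 = -1

c_0 = -1/2, c_1 = 2, c_2 = -1


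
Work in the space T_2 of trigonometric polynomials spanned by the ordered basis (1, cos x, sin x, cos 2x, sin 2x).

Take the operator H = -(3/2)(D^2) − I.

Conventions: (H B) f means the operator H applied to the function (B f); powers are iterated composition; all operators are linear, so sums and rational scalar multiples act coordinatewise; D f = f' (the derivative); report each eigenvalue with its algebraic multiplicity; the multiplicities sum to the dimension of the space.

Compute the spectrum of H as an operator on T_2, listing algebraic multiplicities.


image of 1: -1
image of cos x: (1/2)cos x
image of sin x: (1/2)sin x
image of cos 2x: 5cos 2x
image of sin 2x: 5sin 2x
the matrix is diagonal; its diagonal is (-1, 1/2, 1/2, 5, 5)
for a triangular matrix the eigenvalues are the diagonal entries, with algebraic multiplicity their repetition count

λ = -1 (multiplicity 1), λ = 1/2 (multiplicity 2), λ = 5 (multiplicity 2)


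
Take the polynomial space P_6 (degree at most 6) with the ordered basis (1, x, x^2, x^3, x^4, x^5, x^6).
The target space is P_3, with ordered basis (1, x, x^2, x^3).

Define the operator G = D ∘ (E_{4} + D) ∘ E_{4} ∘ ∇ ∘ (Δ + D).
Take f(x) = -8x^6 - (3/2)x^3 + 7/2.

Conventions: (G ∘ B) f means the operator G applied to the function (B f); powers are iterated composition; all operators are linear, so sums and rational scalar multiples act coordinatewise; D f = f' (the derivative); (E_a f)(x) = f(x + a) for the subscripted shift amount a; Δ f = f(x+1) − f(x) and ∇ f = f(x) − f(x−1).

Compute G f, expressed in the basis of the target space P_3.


g(x) = -1920x^3 - 50400x^2 - 390240x - 984258

Δ f = -48x^5 - 120x^4 - 160x^3 - (249/2)x^2 - (105/2)x - 19/2
D f = -48x^5 - (9/2)x^2
(Δ + D) f = -96x^5 - 120x^4 - 160x^3 - 129x^2 - (105/2)x - 19/2
∇ (Δ + D) f = -480x^4 + 480x^3 - 720x^2 + 222x - 119/2
E_{4} ∇ (Δ + D) f = -480x^4 - 7200x^3 - 41040x^2 - 105378x - 205703/2
E_{4} (E_{4} ∘ ∇ ∘ (Δ + D)) f = -480x^4 - 14880x^3 - 173520x^2 - 902178x - 3529367/2
D (E_{4} ∘ ∇ ∘ (Δ + D)) f = -1920x^3 - 21600x^2 - 82080x - 105378
(E_{4} + D) (E_{4} ∘ ∇ ∘ (Δ + D)) f = -480x^4 - 16800x^3 - 195120x^2 - 984258x - 3740123/2
D (E_{4} + D) (E_{4} ∘ ∇ ∘ (Δ + D)) f = -1920x^3 - 50400x^2 - 390240x - 984258


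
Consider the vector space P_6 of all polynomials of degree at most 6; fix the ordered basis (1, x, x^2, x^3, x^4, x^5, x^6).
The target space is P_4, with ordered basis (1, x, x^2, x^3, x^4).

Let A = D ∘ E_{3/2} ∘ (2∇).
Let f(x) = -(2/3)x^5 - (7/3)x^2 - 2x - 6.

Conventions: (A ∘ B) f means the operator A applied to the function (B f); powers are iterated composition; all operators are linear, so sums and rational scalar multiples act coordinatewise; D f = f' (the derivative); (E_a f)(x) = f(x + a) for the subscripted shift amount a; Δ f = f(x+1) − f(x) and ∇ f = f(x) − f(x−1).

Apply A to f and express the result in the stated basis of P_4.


∇ f = -(10/3)x^4 + (20/3)x^3 - (20/3)x^2 - (4/3)x - 1/3
(2∇) f = -(20/3)x^4 + (40/3)x^3 - (40/3)x^2 - (8/3)x - 2/3
E_{3/2} (2∇) f = -(20/3)x^4 - (80/3)x^3 - (130/3)x^2 - (128/3)x - 281/12
D E_{3/2} (2∇) f = -(80/3)x^3 - 80x^2 - (260/3)x - 128/3

the image equals g(x) = -(80/3)x^3 - 80x^2 - (260/3)x - 128/3


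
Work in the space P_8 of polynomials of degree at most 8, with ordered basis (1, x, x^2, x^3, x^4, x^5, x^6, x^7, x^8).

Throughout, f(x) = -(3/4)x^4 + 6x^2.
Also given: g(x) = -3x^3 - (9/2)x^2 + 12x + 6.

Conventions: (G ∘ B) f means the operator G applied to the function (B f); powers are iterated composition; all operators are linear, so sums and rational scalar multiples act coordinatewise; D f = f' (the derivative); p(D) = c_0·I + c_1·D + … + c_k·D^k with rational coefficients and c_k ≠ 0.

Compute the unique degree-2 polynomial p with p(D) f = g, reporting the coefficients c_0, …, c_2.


p(D) = D + (1/2)·D^2, i.e. c_0 = 0, c_1 = 1, c_2 = 1/2

D^0 f = -(3/4)x^4 + 6x^2
D^1 f = -3x^3 + 12x
D^2 f = -9x^2 + 12
matching coefficients of g against c_0 f + c_1 Df + … from the top degree down determines the c_i
solution: c_0 = 0, c_1 = 1, c_2 = 1/2


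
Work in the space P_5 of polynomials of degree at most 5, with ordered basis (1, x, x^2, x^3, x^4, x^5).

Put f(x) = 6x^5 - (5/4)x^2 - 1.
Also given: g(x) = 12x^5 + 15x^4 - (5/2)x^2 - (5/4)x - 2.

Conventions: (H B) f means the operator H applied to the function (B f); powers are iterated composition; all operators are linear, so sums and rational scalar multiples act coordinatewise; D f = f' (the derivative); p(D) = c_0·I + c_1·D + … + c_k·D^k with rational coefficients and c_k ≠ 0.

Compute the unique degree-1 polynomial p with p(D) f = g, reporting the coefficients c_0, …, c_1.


p(D) = 2·I + (1/2)·D, i.e. c_0 = 2, c_1 = 1/2

D^0 f = 6x^5 - (5/4)x^2 - 1
D^1 f = 30x^4 - (5/2)x
matching coefficients of g against c_0 f + c_1 Df + … from the top degree down determines the c_i
solution: c_0 = 2, c_1 = 1/2


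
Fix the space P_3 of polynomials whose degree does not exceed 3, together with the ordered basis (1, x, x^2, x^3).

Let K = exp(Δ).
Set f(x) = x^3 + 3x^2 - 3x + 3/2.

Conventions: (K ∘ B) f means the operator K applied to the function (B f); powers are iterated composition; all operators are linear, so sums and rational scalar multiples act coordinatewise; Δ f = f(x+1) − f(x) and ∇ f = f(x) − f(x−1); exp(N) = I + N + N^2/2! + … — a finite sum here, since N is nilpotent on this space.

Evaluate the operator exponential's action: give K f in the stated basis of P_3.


order-1 term: 3x^2 + 9x + 1
order-2 term: 3x + 6
order-3 term: 1
the series for exp(Δ) f terminates at order 3
exp(Δ) f = x^3 + 6x^2 + 9x + 19/2

g(x) = x^3 + 6x^2 + 9x + 19/2


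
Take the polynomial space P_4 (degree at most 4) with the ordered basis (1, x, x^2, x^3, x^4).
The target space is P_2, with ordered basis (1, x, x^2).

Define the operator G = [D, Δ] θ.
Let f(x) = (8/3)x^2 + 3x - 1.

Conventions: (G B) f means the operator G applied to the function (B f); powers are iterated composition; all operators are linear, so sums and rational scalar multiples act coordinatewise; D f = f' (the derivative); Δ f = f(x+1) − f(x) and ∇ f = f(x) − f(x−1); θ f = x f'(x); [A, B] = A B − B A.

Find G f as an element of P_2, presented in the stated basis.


θ f = (16/3)x^2 + 3x
Δ θ f = (32/3)x + 25/3
D Δ θ f = 32/3
D θ f = (32/3)x + 3
Δ D θ f = 32/3
[D, Δ] θ f = 0

g(x) = 0


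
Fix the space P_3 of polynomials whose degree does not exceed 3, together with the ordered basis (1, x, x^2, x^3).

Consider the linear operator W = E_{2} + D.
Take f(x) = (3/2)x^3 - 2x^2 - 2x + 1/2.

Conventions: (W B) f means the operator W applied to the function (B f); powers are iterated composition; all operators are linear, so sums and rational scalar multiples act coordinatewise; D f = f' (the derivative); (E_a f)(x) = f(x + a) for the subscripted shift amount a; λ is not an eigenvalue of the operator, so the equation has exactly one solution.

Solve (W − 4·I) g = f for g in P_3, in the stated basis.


write g with unknown coordinates in the stated basis and equate coefficients in (W − 4·I) g = f
solving from the highest basis element down gives g = -(1/2)x^3 - (5/6)x^2 - 3x - 101/18
check: W g = -(1/2)x^3 - (16/3)x^2 - 14x - 395/18
so W g − 4·g = (3/2)x^3 - 2x^2 - 2x + 1/2 = f ✓

the result is g(x) = -(1/2)x^3 - (5/6)x^2 - 3x - 101/18


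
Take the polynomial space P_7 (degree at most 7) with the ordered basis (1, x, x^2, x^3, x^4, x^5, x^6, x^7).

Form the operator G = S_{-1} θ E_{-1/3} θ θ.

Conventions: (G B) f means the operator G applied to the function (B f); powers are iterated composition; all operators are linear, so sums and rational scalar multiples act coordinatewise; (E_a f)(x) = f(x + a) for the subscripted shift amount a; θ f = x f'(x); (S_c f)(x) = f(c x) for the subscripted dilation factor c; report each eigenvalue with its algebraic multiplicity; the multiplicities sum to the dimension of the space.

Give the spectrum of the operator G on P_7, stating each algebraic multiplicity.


λ = -343 (multiplicity 1), λ = -125 (multiplicity 1), λ = -27 (multiplicity 1), λ = -1 (multiplicity 1), λ = 0 (multiplicity 1), λ = 8 (multiplicity 1), λ = 64 (multiplicity 1), λ = 216 (multiplicity 1)

image of 1: 0
image of x: -x
image of x^2: 8x^2 + (8/3)x
image of x^3: -27x^3 - 18x^2 - 3x
image of x^4: 64x^4 + 64x^3 + (64/3)x^2 + (64/27)x
image of x^5: -125x^5 - (500/3)x^4 - (250/3)x^3 - (500/27)x^2 - (125/81)x
image of x^6: 216x^6 + 360x^5 + 240x^4 + 80x^3 + (40/3)x^2 + (8/9)x
image of x^7: -343x^7 - 686x^6 - (1715/3)x^5 - (6860/27)x^4 - (1715/27)x^3 - (686/81)x^2 - (343/729)x
the matrix is upper triangular; its diagonal is (0, -1, 8, -27, 64, -125, 216, -343)
for a triangular matrix the eigenvalues are the diagonal entries, with algebraic multiplicity their repetition count


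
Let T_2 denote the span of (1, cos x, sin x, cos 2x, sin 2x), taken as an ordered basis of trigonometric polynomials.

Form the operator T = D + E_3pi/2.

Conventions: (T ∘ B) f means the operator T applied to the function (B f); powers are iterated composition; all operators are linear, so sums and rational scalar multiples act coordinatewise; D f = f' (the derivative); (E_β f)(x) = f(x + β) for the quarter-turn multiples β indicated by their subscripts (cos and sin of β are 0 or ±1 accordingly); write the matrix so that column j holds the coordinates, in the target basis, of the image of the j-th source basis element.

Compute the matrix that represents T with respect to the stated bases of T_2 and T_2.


the matrix is [[1, 0, 0, 0, 0]; [0, 0, 0, 0, 0]; [0, 0, 0, 0, 0]; [0, 0, 0, -1, 2]; [0, 0, 0, -2, -1]] (rows listed top to bottom)

image of 1: 1
image of cos x: 0
image of sin x: 0
image of cos 2x: -cos 2x - 2sin 2x
image of sin 2x: 2cos 2x - sin 2x
each image's coordinates form column j of the matrix


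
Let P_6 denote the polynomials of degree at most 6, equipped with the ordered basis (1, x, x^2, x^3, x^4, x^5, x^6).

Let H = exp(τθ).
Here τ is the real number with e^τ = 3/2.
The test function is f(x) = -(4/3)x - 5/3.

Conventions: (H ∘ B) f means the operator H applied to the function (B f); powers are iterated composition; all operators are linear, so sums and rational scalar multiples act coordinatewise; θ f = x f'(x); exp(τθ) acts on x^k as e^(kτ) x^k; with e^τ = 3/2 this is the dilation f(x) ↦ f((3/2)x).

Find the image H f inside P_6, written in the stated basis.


exp(τθ) x^k = e^(kτ) x^k; with e^τ = 3/2 this sends x^k to (3/2)^k x^k
x ↦ 3/2 x
applying this coordinatewise to f: exp(τθ) f = -2x - 5/3

g(x) = -2x - 5/3


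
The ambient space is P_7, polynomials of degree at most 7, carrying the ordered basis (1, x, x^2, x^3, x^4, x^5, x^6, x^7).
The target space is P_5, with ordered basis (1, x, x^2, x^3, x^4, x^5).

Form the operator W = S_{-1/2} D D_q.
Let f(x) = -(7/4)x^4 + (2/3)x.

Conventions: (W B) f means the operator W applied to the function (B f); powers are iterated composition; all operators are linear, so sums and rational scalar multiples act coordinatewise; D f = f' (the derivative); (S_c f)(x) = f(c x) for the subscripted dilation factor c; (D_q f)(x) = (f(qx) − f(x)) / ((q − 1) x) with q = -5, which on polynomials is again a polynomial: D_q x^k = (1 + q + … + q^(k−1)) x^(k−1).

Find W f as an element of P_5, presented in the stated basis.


D_q f = 182x^3 + 2/3
D D_q f = 546x^2
S_{-1/2} D D_q f = (273/2)x^2

the image equals g(x) = (273/2)x^2


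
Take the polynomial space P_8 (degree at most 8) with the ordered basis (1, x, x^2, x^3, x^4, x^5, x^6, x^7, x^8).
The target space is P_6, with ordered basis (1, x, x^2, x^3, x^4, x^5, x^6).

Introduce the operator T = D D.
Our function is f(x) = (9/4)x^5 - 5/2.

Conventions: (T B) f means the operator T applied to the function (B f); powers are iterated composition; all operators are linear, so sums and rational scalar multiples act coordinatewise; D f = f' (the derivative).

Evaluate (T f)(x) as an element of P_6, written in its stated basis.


the result is g(x) = 45x^3

D f = (45/4)x^4
D D f = 45x^3


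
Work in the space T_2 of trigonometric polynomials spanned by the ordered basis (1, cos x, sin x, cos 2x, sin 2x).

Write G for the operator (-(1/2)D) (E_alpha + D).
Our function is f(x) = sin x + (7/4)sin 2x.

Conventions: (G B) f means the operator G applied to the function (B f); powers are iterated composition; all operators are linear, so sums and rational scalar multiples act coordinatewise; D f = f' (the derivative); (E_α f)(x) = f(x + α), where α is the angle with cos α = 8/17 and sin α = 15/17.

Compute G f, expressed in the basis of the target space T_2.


E_alpha f = (15/17)cos x + (8/17)sin x + (420/289)cos 2x - (1127/1156)sin 2x
D f = cos x + (7/2)cos 2x
(E_alpha + D) f = (32/17)cos x + (8/17)sin x + (2863/578)cos 2x - (1127/1156)sin 2x
D (E_alpha + D) f = (8/17)cos x - (32/17)sin x - (1127/578)cos 2x - (2863/289)sin 2x
(-(1/2)D) (E_alpha + D) f = -(4/17)cos x + (16/17)sin x + (1127/1156)cos 2x + (2863/578)sin 2x

g(x) = -(4/17)cos x + (16/17)sin x + (1127/1156)cos 2x + (2863/578)sin 2x


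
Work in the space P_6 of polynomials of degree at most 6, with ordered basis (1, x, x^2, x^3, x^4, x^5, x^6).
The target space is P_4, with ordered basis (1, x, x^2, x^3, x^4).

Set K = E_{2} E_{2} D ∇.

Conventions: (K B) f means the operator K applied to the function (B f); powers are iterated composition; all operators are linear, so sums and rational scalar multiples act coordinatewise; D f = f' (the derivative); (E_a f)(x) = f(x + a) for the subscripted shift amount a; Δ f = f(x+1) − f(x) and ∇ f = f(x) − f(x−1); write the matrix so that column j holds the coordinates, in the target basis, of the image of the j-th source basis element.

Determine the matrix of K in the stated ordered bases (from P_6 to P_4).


the matrix is [[0, 0, 2, 21, 148, 875, 4686]; [0, 0, 0, 6, 84, 740, 5250]; [0, 0, 0, 0, 12, 210, 2220]; [0, 0, 0, 0, 0, 20, 420]; [0, 0, 0, 0, 0, 0, 30]] (rows listed top to bottom)

image of 1: 0
image of x: 0
image of x^2: 2
image of x^3: 6x + 21
image of x^4: 12x^2 + 84x + 148
image of x^5: 20x^3 + 210x^2 + 740x + 875
image of x^6: 30x^4 + 420x^3 + 2220x^2 + 5250x + 4686
each image's coordinates form column j of the matrix


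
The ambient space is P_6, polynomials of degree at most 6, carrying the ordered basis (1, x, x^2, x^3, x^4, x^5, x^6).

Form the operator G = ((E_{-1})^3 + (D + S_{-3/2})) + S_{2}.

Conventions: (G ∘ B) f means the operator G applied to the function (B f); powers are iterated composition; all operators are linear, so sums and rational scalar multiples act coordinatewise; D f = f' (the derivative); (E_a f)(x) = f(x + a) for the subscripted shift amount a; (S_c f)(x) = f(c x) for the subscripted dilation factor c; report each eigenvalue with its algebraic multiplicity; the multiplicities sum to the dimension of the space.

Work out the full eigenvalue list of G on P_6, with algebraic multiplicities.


λ = 3/2 (multiplicity 1), λ = 3 (multiplicity 1), λ = 45/8 (multiplicity 1), λ = 29/4 (multiplicity 1), λ = 353/16 (multiplicity 1), λ = 813/32 (multiplicity 1), λ = 4889/64 (multiplicity 1)

image of 1: 3
image of x: (3/2)x - 2
image of x^2: (29/4)x^2 - 4x + 9
image of x^3: (45/8)x^3 - 6x^2 + 27x - 27
image of x^4: (353/16)x^4 - 8x^3 + 54x^2 - 108x + 81
image of x^5: (813/32)x^5 - 10x^4 + 90x^3 - 270x^2 + 405x - 243
image of x^6: (4889/64)x^6 - 12x^5 + 135x^4 - 540x^3 + 1215x^2 - 1458x + 729
the matrix is upper triangular; its diagonal is (3, 3/2, 29/4, 45/8, 353/16, 813/32, 4889/64)
for a triangular matrix the eigenvalues are the diagonal entries, with algebraic multiplicity their repetition count


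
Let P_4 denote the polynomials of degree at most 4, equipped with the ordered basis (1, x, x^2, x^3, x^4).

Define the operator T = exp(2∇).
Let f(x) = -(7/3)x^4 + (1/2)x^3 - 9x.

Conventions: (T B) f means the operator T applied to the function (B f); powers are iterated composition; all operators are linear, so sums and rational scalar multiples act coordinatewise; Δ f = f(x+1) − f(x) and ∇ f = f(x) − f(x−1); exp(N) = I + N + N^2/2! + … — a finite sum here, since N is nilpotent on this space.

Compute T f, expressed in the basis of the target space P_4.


the image equals g(x) = -(7/3)x^4 - (109/6)x^3 - 25x^2 + (38/3)x - 5

order-1 term: -(56/3)x^3 + 31x^2 - (65/3)x - 37/3
order-2 term: -56x^2 + 118x - 214/3
order-3 term: -(224/3)x + 116
order-4 term: -112/3
the series for exp(2∇) f terminates at order 4
exp(2∇) f = -(7/3)x^4 - (109/6)x^3 - 25x^2 + (38/3)x - 5


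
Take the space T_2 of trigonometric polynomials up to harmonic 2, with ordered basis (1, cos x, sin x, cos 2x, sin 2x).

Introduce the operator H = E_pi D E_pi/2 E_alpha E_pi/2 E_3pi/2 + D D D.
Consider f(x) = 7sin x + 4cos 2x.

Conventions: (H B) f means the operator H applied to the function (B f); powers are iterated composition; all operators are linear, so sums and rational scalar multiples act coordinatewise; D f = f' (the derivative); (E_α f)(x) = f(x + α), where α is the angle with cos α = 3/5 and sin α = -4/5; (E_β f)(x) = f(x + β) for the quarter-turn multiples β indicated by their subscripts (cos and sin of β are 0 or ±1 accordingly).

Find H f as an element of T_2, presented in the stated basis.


E_3pi/2 f = -7cos x - 4cos 2x
E_pi/2 E_3pi/2 f = 7sin x + 4cos 2x
E_alpha (E_pi/2 E_3pi/2) f = -(28/5)cos x + (21/5)sin x - (28/25)cos 2x + (96/25)sin 2x
E_pi/2 E_alpha (E_pi/2 E_3pi/2) f = (21/5)cos x + (28/5)sin x + (28/25)cos 2x - (96/25)sin 2x
D E_pi/2 E_alpha (E_pi/2 E_3pi/2) f = (28/5)cos x - (21/5)sin x - (192/25)cos 2x - (56/25)sin 2x
E_pi (D E_pi/2 E_alpha) (E_pi/2 E_3pi/2) f = -(28/5)cos x + (21/5)sin x - (192/25)cos 2x - (56/25)sin 2x
D f = 7cos x - 8sin 2x
D D f = -7sin x - 16cos 2x
D D D f = -7cos x + 32sin 2x
(E_pi D E_pi/2 E_alpha E_pi/2 E_3pi/2 + D D D) f = -(63/5)cos x + (21/5)sin x - (192/25)cos 2x + (744/25)sin 2x

the image equals g(x) = -(63/5)cos x + (21/5)sin x - (192/25)cos 2x + (744/25)sin 2x


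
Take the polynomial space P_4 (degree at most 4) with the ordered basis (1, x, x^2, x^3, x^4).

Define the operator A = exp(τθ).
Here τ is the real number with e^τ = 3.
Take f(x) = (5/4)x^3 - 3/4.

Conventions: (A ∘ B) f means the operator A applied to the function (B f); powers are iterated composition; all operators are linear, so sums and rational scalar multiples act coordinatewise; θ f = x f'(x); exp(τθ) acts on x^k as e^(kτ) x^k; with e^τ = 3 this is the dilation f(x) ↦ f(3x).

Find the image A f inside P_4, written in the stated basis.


g(x) = (135/4)x^3 - 3/4

exp(τθ) x^k = e^(kτ) x^k; with e^τ = 3 this sends x^k to 3^k x^k
x^3 ↦ 27 x^3
applying this coordinatewise to f: exp(τθ) f = (135/4)x^3 - 3/4


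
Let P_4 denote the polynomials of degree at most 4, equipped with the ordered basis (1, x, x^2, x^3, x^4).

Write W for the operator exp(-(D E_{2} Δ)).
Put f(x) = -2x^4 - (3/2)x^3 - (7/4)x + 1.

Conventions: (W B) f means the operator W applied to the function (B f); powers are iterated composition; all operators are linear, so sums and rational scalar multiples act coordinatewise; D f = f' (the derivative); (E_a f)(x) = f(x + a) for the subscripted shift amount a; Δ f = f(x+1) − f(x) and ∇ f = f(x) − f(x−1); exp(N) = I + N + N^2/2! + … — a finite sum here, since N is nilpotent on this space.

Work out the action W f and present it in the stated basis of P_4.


the result is g(x) = -2x^4 - (3/2)x^3 + 24x^2 + (509/4)x + 303/2

order-1 term: 24x^2 + 129x + 349/2
order-2 term: -24
the series for exp(-(D E_{2} Δ)) f terminates at order 2
exp(-(D E_{2} Δ)) f = -2x^4 - (3/2)x^3 + 24x^2 + (509/4)x + 303/2


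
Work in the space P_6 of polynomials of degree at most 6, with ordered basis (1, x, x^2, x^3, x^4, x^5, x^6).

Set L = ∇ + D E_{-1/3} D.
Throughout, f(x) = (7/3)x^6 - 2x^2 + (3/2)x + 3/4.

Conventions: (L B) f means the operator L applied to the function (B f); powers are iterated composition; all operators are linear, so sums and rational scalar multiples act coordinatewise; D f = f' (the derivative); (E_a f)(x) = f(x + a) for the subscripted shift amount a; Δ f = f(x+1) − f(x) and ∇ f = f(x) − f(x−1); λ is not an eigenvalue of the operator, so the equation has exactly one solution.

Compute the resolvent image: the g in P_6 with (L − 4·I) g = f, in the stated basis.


the result is g(x) = -(7/12)x^6 - (7/8)x^5 - (105/32)x^4 - (245/96)x^3 - (1873/384)x^2 - (14087/6912)x - 125803/82944

write g with unknown coordinates in the stated basis and equate coefficients in (L − 4·I) g = f
solving from the highest basis element down gives g = -(7/12)x^6 - (7/8)x^5 - (105/32)x^4 - (245/96)x^3 - (1873/384)x^2 - (14087/6912)x - 125803/82944
check: L g = -(7/2)x^5 - (105/8)x^4 - (245/24)x^3 - (2065/96)x^2 - (11495/1728)x - 110251/20736
so L g − 4·g = (7/3)x^6 - 2x^2 + (3/2)x + 3/4 = f ✓


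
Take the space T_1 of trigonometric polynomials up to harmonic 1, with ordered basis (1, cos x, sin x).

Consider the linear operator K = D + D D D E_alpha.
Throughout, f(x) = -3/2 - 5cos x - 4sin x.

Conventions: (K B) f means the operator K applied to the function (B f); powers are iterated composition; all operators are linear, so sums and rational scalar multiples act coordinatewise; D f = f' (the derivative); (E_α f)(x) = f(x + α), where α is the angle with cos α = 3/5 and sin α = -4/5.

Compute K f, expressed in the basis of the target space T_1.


D f = -4cos x + 5sin x
E_alpha f = -3/2 + (1/5)cos x - (32/5)sin x
D E_alpha f = -(32/5)cos x - (1/5)sin x
D D E_alpha f = -(1/5)cos x + (32/5)sin x
D D D E_alpha f = (32/5)cos x + (1/5)sin x
(D + D D D E_alpha) f = (12/5)cos x + (26/5)sin x

g(x) = (12/5)cos x + (26/5)sin x


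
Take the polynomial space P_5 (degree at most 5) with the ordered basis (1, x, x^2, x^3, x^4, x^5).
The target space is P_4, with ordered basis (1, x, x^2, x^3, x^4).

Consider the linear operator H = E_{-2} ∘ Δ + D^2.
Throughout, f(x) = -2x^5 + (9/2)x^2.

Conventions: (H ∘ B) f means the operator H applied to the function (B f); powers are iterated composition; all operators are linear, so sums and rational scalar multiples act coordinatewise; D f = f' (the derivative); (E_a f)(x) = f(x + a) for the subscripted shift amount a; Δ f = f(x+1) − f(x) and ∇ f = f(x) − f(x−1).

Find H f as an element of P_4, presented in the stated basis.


Δ f = -10x^4 - 20x^3 - 20x^2 - x + 5/2
E_{-2} Δ f = -10x^4 + 60x^3 - 140x^2 + 159x - 151/2
D f = -10x^4 + 9x
D D f = -40x^3 + 9
(E_{-2} ∘ Δ + D^2) f = -10x^4 + 20x^3 - 140x^2 + 159x - 133/2

the image equals g(x) = -10x^4 + 20x^3 - 140x^2 + 159x - 133/2


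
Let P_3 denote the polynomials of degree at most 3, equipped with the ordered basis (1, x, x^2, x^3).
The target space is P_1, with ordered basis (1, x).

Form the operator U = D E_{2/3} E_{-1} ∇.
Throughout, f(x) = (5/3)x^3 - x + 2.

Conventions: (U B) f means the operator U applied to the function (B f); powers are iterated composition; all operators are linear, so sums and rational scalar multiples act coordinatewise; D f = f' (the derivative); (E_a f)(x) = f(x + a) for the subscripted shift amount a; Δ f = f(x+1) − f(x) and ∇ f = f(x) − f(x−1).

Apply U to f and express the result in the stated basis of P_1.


∇ f = 5x^2 - 5x + 2/3
E_{-1} ∇ f = 5x^2 - 15x + 32/3
E_{2/3} E_{-1} ∇ f = 5x^2 - (25/3)x + 26/9
D (E_{2/3} E_{-1} ∇) f = 10x - 25/3

the image equals g(x) = 10x - 25/3


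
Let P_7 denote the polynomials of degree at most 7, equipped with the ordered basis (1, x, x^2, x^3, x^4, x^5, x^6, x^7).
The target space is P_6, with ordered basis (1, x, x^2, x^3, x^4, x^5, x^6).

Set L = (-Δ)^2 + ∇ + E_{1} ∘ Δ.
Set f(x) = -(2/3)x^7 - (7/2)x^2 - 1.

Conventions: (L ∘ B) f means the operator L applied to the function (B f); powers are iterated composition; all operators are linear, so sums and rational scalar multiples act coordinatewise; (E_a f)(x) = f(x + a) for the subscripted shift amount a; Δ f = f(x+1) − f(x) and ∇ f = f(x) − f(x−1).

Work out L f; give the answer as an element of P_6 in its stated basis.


g(x) = -(28/3)x^6 - 56x^5 - (980/3)x^4 - (1960/3)x^3 - 868x^2 - (1778/3)x - 550/3

Δ f = -(14/3)x^6 - 14x^5 - (70/3)x^4 - (70/3)x^3 - 14x^2 - (35/3)x - 25/6
(-Δ) f = (14/3)x^6 + 14x^5 + (70/3)x^4 + (70/3)x^3 + 14x^2 + (35/3)x + 25/6
Δ (-Δ) f = 28x^5 + 140x^4 + (980/3)x^3 + 420x^2 + (868/3)x + 91
(-Δ) (-Δ) f = -28x^5 - 140x^4 - (980/3)x^3 - 420x^2 - (868/3)x - 91
∇ f = -(14/3)x^6 + 14x^5 - (70/3)x^4 + (70/3)x^3 - 14x^2 - (7/3)x + 17/6
Δ f = -(14/3)x^6 - 14x^5 - (70/3)x^4 - (70/3)x^3 - 14x^2 - (35/3)x - 25/6
E_{1} Δ f = -(14/3)x^6 - 42x^5 - (490/3)x^4 - 350x^3 - 434x^2 - 301x - 571/6
((-Δ)^2 + ∇ + E_{1} ∘ Δ) f = -(28/3)x^6 - 56x^5 - (980/3)x^4 - (1960/3)x^3 - 868x^2 - (1778/3)x - 550/3


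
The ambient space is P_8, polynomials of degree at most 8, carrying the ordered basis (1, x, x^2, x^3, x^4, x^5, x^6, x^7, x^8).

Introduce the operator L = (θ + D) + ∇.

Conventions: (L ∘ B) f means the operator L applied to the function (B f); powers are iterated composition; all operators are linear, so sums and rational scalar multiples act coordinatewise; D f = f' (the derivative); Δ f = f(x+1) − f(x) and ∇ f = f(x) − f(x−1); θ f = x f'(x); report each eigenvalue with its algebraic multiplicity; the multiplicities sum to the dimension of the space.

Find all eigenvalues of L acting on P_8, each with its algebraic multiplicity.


λ = 0 (multiplicity 1), λ = 1 (multiplicity 1), λ = 2 (multiplicity 1), λ = 3 (multiplicity 1), λ = 4 (multiplicity 1), λ = 5 (multiplicity 1), λ = 6 (multiplicity 1), λ = 7 (multiplicity 1), λ = 8 (multiplicity 1)

image of 1: 0
image of x: x + 2
image of x^2: 2x^2 + 4x - 1
image of x^3: 3x^3 + 6x^2 - 3x + 1
image of x^4: 4x^4 + 8x^3 - 6x^2 + 4x - 1
image of x^5: 5x^5 + 10x^4 - 10x^3 + 10x^2 - 5x + 1
image of x^6: 6x^6 + 12x^5 - 15x^4 + 20x^3 - 15x^2 + 6x - 1
image of x^7: 7x^7 + 14x^6 - 21x^5 + 35x^4 - 35x^3 + 21x^2 - 7x + 1
image of x^8: 8x^8 + 16x^7 - 28x^6 + 56x^5 - 70x^4 + 56x^3 - 28x^2 + 8x - 1
the matrix is upper triangular; its diagonal is (0, 1, 2, 3, 4, 5, 6, 7, 8)
for a triangular matrix the eigenvalues are the diagonal entries, with algebraic multiplicity their repetition count


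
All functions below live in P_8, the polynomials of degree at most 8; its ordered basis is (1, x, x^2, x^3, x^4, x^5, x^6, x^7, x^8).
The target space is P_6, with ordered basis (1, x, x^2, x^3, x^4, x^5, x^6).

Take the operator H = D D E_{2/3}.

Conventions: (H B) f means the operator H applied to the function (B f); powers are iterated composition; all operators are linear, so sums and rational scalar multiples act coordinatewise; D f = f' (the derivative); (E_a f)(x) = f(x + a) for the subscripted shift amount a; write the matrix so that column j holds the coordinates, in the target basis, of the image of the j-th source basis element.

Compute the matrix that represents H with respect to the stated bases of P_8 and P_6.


image of 1: 0
image of x: 0
image of x^2: 2
image of x^3: 6x + 4
image of x^4: 12x^2 + 16x + 16/3
image of x^5: 20x^3 + 40x^2 + (80/3)x + 160/27
image of x^6: 30x^4 + 80x^3 + 80x^2 + (320/9)x + 160/27
image of x^7: 42x^5 + 140x^4 + (560/3)x^3 + (1120/9)x^2 + (1120/27)x + 448/81
image of x^8: 56x^6 + 224x^5 + (1120/3)x^4 + (8960/27)x^3 + (4480/27)x^2 + (3584/81)x + 3584/729
each image's coordinates form column j of the matrix

the matrix is [[0, 0, 2, 4, 16/3, 160/27, 160/27, 448/81, 3584/729]; [0, 0, 0, 6, 16, 80/3, 320/9, 1120/27, 3584/81]; [0, 0, 0, 0, 12, 40, 80, 1120/9, 4480/27]; [0, 0, 0, 0, 0, 20, 80, 560/3, 8960/27]; [0, 0, 0, 0, 0, 0, 30, 140, 1120/3]; [0, 0, 0, 0, 0, 0, 0, 42, 224]; [0, 0, 0, 0, 0, 0, 0, 0, 56]] (rows listed top to bottom)


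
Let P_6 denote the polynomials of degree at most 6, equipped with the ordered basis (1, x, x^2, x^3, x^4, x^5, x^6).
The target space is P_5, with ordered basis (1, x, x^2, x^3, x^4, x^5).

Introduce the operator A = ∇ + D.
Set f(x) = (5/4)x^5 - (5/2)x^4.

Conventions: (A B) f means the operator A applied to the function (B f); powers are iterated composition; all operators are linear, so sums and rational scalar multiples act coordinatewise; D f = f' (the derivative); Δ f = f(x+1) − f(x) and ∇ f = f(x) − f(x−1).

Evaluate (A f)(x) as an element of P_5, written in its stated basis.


the result is g(x) = (25/2)x^4 - (65/2)x^3 + (55/2)x^2 - (65/4)x + 15/4

∇ f = (25/4)x^4 - (45/2)x^3 + (55/2)x^2 - (65/4)x + 15/4
D f = (25/4)x^4 - 10x^3
(∇ + D) f = (25/2)x^4 - (65/2)x^3 + (55/2)x^2 - (65/4)x + 15/4


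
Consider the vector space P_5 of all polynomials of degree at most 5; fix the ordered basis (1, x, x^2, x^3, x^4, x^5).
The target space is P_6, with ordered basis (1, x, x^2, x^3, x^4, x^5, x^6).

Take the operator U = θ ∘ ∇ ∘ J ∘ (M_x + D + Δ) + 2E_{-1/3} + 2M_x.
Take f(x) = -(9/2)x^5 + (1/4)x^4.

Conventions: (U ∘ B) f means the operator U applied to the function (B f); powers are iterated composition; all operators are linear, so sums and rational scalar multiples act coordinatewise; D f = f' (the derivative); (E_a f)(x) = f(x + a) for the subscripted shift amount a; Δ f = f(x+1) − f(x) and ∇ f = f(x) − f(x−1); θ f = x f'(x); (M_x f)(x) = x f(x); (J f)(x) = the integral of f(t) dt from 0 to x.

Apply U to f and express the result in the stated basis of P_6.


M_x f = -(9/2)x^6 + (1/4)x^5
D f = -(45/2)x^4 + x^3
Δ f = -(45/2)x^4 - 44x^3 - (87/2)x^2 - (43/2)x - 17/4
(M_x + D + Δ) f = -(9/2)x^6 + (1/4)x^5 - 45x^4 - 43x^3 - (87/2)x^2 - (43/2)x - 17/4
J (M_x + D + Δ) f = -(9/14)x^7 + (1/24)x^6 - 9x^5 - (43/4)x^4 - (29/2)x^3 - (43/4)x^2 - (17/4)x
∇ J (M_x + D + Δ) f = -(9/2)x^6 + (55/4)x^5 - (545/8)x^4 + (211/3)x^3 - (665/8)x^2 + (115/4)x - 1165/168
θ (∇ ∘ J) (M_x + D + Δ) f = -27x^6 + (275/4)x^5 - (545/2)x^4 + 211x^3 - (665/4)x^2 + (115/4)x
E_{-1/3} f = -(9/2)x^5 + (31/4)x^4 - (16/3)x^3 + (11/6)x^2 - (17/54)x + 7/324
(2E_{-1/3}) f = -9x^5 + (31/2)x^4 - (32/3)x^3 + (11/3)x^2 - (17/27)x + 7/162
M_x f = -(9/2)x^6 + (1/4)x^5
(2M_x) f = -9x^6 + (1/2)x^5
(θ ∘ ∇ ∘ J ∘ (M_x + D + Δ) + 2E_{-1/3} + 2M_x) f = -36x^6 + (241/4)x^5 - 257x^4 + (601/3)x^3 - (1951/12)x^2 + (3037/108)x + 7/162

g(x) = -36x^6 + (241/4)x^5 - 257x^4 + (601/3)x^3 - (1951/12)x^2 + (3037/108)x + 7/162
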